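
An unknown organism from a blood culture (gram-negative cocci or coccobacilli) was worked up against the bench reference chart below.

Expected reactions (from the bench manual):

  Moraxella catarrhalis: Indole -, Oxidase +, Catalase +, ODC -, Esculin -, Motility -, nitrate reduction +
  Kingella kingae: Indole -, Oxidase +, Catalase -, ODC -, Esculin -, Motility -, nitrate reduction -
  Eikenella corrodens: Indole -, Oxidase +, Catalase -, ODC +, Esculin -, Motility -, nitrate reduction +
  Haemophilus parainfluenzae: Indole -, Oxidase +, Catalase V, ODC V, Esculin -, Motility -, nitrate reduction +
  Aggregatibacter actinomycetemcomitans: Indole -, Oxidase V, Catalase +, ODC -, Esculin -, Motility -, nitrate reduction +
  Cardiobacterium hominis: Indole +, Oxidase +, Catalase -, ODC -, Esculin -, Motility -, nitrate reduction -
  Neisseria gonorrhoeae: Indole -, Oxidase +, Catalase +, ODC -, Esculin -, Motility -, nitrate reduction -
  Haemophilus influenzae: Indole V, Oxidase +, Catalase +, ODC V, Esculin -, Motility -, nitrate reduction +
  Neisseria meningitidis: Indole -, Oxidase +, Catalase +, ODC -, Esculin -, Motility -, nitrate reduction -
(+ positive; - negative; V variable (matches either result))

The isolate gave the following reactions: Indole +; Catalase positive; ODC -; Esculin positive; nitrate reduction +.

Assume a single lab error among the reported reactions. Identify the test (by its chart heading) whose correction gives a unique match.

As reported, no row in the chart matches all 5 reactions.
Reversing Catalase → still no organism matches.
Reversing Esculin (to -) → unique match: Haemophilus influenzae.
Reversing nitrate reduction → still no organism matches.
Reversing Indole → still no organism matches.
Reversing ODC → still no organism matches.

Esculin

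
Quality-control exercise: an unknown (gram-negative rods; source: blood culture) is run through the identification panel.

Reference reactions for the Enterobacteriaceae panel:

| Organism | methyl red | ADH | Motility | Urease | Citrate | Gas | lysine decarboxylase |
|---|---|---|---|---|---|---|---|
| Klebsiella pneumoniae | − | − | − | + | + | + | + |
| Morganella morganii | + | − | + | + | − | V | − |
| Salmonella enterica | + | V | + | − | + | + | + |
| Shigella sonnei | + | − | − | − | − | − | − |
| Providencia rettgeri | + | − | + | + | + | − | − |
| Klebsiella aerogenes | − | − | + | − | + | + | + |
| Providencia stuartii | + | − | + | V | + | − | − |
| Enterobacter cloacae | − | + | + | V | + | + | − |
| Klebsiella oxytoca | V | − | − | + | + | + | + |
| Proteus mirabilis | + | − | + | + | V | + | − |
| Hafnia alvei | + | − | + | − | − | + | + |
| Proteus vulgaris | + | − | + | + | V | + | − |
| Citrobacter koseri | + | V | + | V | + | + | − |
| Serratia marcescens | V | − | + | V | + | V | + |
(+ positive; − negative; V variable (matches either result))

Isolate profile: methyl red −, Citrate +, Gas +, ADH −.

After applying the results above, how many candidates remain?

4

Citrate +: excludes Morganella morganii, Shigella sonnei, Hafnia alvei — 11 left.
ADH −: excludes Enterobacter cloacae — 10 left.
Gas +: excludes Providencia rettgeri, Providencia stuartii — 8 left.
methyl red −: excludes Salmonella enterica, Proteus mirabilis, Proteus vulgaris, Citrobacter koseri — 4 left.
Still consistent: Klebsiella aerogenes, Klebsiella oxytoca, Klebsiella pneumoniae, Serratia marcescens.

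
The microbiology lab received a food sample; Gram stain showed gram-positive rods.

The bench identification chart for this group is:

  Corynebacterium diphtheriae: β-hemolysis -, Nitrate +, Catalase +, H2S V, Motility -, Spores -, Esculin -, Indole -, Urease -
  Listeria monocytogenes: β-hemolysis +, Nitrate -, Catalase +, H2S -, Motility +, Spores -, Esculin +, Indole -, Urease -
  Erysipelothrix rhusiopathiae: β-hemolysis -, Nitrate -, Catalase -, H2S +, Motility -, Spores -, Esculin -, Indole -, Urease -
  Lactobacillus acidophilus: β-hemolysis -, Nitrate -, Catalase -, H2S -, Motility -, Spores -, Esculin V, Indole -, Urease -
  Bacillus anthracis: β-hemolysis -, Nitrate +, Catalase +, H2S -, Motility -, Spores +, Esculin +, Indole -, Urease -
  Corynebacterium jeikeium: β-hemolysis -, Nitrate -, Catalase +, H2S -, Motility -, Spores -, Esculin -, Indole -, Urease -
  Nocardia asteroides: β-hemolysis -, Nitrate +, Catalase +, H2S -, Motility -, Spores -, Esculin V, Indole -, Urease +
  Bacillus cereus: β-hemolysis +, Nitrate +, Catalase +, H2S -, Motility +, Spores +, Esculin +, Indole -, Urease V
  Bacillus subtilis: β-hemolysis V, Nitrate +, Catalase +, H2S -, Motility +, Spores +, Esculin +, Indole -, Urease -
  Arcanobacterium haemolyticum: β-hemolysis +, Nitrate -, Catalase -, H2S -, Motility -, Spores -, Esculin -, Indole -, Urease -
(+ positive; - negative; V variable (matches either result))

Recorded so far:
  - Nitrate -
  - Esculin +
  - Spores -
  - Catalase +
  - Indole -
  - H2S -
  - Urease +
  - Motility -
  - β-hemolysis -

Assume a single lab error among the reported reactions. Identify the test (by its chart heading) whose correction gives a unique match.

As reported, no row in the chart matches all 9 reactions.
Reversing Spores → still no organism matches.
Reversing β-hemolysis → still no organism matches.
Reversing Catalase → still no organism matches.
Reversing Esculin → still no organism matches.
Reversing Nitrate (to +) → unique match: Nocardia asteroides.
Reversing Urease → still no organism matches.
Reversing Motility → still no organism matches.
Reversing Indole → still no organism matches.
Reversing H2S → still no organism matches.

Nitrate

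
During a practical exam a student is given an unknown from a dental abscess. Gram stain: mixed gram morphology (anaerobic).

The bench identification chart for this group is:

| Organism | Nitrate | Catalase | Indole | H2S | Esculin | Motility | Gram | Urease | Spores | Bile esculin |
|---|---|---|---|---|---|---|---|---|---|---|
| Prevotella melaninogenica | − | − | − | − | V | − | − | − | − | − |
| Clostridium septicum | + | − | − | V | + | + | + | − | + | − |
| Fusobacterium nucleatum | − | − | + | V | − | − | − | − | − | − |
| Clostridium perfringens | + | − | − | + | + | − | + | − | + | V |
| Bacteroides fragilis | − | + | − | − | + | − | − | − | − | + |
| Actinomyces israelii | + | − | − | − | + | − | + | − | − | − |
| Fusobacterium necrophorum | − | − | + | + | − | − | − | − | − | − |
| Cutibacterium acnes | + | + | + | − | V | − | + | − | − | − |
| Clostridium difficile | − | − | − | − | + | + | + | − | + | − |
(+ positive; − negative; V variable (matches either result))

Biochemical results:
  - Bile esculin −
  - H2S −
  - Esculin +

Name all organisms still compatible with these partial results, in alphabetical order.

Bile esculin −: excludes Bacteroides fragilis — 8 left.
H2S −: excludes Clostridium perfringens, Fusobacterium necrophorum — 6 left.
Esculin +: excludes Fusobacterium nucleatum — 5 left.

Actinomyces israelii, Clostridium difficile, Clostridium septicum, Cutibacterium acnes, Prevotella melaninogenica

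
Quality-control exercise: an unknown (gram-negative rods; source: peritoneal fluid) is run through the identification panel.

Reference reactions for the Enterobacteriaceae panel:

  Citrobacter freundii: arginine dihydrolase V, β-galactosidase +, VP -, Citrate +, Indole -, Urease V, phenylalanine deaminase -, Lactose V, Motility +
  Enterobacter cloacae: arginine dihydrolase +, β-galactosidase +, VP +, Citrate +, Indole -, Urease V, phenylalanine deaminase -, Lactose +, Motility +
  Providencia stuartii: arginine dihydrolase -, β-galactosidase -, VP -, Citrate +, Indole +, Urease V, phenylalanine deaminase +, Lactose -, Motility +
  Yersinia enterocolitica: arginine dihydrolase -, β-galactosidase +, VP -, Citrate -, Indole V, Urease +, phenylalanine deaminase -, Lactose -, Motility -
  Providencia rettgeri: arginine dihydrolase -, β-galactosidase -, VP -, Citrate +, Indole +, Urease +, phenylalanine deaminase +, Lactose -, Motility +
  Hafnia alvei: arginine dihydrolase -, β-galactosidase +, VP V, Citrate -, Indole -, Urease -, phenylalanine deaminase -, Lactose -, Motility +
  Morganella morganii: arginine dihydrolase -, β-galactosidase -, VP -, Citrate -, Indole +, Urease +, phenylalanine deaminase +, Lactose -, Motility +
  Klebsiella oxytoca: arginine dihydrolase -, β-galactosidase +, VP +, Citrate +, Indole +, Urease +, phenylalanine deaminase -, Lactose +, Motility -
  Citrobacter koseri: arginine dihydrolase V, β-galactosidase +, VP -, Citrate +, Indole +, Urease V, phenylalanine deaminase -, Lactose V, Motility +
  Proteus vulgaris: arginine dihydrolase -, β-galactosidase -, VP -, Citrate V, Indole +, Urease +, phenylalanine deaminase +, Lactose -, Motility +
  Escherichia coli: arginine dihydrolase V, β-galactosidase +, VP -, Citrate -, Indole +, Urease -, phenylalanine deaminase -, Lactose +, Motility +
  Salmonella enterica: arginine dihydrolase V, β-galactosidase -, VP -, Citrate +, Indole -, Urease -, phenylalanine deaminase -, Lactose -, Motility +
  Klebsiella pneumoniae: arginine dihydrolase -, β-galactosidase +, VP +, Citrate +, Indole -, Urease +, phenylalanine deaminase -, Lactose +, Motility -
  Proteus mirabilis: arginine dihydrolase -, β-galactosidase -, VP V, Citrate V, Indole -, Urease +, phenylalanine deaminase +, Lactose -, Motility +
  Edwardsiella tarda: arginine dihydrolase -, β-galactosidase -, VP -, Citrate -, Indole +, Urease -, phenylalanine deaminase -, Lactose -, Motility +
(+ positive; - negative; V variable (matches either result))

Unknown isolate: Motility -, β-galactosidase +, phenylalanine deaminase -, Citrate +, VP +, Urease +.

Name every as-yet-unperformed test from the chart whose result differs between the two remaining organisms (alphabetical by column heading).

Indole

VP +: excludes 10 organisms — 5 left.
β-galactosidase +: excludes Proteus mirabilis — 4 left.
Citrate +: excludes Hafnia alvei — 3 left.
phenylalanine deaminase -: all 3 remaining candidates are consistent.
Urease +: all 3 remaining candidates are consistent.
Motility -: excludes Enterobacter cloacae — 2 left.
Two candidates remain: Klebsiella oxytoca and Klebsiella pneumoniae.
  arginine dihydrolase: - vs - — same for both, does not separate.
  Indole: Klebsiella oxytoca +, Klebsiella pneumoniae - — discriminates.
  Lactose: + vs + — same for both, does not separate.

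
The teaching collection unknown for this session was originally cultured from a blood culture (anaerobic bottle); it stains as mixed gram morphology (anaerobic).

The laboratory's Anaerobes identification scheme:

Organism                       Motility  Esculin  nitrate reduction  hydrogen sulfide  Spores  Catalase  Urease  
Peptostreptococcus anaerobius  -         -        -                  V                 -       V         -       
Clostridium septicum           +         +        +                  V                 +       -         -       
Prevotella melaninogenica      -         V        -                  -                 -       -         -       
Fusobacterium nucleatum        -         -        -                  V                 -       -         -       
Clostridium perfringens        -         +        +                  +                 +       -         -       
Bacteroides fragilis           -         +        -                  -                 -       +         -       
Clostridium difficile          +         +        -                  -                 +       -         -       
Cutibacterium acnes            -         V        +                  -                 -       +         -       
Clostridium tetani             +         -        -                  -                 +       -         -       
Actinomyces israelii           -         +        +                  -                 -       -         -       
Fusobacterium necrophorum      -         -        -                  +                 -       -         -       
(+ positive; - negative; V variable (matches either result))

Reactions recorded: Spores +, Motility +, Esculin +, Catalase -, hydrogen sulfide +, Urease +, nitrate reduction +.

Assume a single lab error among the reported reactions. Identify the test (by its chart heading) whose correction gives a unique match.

Urease

As reported, no row in the chart matches all 7 reactions.
Reversing Catalase → still no organism matches.
Reversing Esculin → still no organism matches.
Reversing Urease (to -) → unique match: Clostridium septicum.
Reversing Motility → still no organism matches.
Reversing Spores → still no organism matches.
Reversing hydrogen sulfide → still no organism matches.
Reversing nitrate reduction → still no organism matches.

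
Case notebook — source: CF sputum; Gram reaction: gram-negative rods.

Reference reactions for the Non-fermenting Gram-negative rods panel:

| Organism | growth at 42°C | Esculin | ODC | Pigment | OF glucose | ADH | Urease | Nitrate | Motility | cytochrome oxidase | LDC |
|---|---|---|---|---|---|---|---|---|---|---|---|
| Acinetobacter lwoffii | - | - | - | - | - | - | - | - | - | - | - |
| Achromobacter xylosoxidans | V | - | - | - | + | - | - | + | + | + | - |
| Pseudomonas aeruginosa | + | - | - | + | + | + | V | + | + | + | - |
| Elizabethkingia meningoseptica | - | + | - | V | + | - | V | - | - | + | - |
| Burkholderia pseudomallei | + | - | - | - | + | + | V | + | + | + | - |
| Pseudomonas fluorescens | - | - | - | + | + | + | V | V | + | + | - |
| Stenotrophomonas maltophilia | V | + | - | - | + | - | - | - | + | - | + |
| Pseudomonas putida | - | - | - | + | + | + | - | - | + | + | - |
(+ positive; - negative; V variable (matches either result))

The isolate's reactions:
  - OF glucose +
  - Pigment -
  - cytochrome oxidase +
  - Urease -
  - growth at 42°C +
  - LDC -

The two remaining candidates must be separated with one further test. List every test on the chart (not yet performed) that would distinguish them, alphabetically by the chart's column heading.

ADH

Urease -: all 8 remaining candidates are consistent.
LDC -: excludes Stenotrophomonas maltophilia — 7 left.
Pigment -: excludes Pseudomonas aeruginosa, Pseudomonas fluorescens, Pseudomonas putida — 4 left.
OF glucose +: excludes Acinetobacter lwoffii — 3 left.
cytochrome oxidase +: all 3 remaining candidates are consistent.
growth at 42°C +: excludes Elizabethkingia meningoseptica — 2 left.
Two candidates remain: Achromobacter xylosoxidans and Burkholderia pseudomallei.
  Esculin: - vs - — same for both, does not separate.
  ODC: - vs - — same for both, does not separate.
  ADH: Achromobacter xylosoxidans -, Burkholderia pseudomallei + — discriminates.
  Nitrate: + vs + — same for both, does not separate.
  Motility: + vs + — same for both, does not separate.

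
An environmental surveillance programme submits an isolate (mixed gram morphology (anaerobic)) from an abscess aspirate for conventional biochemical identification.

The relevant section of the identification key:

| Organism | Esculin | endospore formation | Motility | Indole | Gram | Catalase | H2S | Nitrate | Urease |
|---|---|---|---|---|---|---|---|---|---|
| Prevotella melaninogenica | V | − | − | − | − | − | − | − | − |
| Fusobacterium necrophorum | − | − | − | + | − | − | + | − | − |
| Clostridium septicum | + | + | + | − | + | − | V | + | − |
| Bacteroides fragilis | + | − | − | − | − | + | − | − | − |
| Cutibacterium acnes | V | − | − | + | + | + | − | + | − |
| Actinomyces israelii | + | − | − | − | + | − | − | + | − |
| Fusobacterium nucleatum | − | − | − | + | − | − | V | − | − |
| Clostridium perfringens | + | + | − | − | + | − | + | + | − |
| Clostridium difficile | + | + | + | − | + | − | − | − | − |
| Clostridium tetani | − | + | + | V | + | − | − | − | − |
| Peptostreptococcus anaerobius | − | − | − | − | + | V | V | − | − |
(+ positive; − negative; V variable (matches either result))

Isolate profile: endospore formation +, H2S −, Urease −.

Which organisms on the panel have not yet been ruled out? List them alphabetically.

H2S −: excludes Fusobacterium necrophorum, Clostridium perfringens — 9 left.
endospore formation +: excludes 6 organisms — 3 left.
Urease −: all 3 remaining candidates are consistent.

Clostridium difficile, Clostridium septicum, Clostridium tetani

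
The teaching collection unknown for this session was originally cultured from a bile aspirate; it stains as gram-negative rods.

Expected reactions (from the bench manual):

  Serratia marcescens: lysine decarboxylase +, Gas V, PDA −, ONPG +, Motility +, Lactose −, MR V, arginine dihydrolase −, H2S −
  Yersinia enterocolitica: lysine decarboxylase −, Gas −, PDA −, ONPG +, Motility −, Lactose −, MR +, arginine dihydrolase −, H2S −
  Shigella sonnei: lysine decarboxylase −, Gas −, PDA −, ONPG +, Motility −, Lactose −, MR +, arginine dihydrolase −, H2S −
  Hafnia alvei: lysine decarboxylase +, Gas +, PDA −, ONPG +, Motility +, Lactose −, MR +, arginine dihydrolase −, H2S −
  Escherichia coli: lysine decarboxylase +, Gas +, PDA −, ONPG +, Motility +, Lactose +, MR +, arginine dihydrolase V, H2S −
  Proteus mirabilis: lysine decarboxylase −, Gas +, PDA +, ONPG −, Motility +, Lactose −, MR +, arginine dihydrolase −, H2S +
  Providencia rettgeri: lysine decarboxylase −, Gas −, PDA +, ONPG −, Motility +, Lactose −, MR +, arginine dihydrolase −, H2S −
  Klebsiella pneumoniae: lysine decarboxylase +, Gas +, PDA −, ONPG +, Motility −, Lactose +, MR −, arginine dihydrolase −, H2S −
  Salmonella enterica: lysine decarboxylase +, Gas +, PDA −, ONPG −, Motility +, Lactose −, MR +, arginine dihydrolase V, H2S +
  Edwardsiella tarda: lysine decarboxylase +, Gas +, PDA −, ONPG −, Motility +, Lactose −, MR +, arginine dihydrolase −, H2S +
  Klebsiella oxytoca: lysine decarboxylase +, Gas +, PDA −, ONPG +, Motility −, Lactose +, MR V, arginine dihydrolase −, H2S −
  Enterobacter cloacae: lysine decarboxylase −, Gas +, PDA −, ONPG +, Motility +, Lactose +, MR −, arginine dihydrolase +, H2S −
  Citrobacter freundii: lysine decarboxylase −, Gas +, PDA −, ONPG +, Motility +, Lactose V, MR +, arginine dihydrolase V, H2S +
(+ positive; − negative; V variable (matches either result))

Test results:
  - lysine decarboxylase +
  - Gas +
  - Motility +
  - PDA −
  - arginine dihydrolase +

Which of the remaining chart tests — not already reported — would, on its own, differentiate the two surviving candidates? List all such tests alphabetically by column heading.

H2S, Lactose, ONPG

PDA −: excludes Proteus mirabilis, Providencia rettgeri — 11 left.
arginine dihydrolase +: excludes 7 organisms — 4 left.
Motility +: all 4 remaining candidates are consistent.
Gas +: all 4 remaining candidates are consistent.
lysine decarboxylase +: excludes Enterobacter cloacae, Citrobacter freundii — 2 left.
Two candidates remain: Escherichia coli and Salmonella enterica.
  ONPG: Escherichia coli +, Salmonella enterica − — discriminates.
  Lactose: Escherichia coli +, Salmonella enterica − — discriminates.
  MR: + vs + — same for both, does not separate.
  H2S: Escherichia coli −, Salmonella enterica + — discriminates.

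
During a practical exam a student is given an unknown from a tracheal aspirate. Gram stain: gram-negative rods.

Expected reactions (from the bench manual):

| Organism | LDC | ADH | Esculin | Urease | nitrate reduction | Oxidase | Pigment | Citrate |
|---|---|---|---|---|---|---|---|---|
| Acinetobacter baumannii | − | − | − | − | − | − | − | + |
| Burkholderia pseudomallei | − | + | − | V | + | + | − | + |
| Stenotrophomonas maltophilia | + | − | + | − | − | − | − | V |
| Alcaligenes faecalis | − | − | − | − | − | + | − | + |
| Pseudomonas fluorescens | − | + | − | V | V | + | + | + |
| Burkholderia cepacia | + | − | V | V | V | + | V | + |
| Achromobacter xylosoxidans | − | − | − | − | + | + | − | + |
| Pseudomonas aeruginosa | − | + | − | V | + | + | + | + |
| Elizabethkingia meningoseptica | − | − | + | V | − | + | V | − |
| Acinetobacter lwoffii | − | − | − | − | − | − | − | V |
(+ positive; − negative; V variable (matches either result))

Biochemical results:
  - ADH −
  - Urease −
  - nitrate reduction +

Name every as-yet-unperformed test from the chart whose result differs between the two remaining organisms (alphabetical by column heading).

LDC

ADH −: excludes Burkholderia pseudomallei, Pseudomonas fluorescens, Pseudomonas aeruginosa — 7 left.
nitrate reduction +: excludes 5 organisms — 2 left.
Urease −: all 2 remaining candidates are consistent.
Two candidates remain: Achromobacter xylosoxidans and Burkholderia cepacia.
  LDC: Achromobacter xylosoxidans −, Burkholderia cepacia + — discriminates.
  Esculin: − vs V — variable for at least one, does not separate.
  Oxidase: + vs + — same for both, does not separate.
  Pigment: − vs V — variable for at least one, does not separate.
  Citrate: + vs + — same for both, does not separate.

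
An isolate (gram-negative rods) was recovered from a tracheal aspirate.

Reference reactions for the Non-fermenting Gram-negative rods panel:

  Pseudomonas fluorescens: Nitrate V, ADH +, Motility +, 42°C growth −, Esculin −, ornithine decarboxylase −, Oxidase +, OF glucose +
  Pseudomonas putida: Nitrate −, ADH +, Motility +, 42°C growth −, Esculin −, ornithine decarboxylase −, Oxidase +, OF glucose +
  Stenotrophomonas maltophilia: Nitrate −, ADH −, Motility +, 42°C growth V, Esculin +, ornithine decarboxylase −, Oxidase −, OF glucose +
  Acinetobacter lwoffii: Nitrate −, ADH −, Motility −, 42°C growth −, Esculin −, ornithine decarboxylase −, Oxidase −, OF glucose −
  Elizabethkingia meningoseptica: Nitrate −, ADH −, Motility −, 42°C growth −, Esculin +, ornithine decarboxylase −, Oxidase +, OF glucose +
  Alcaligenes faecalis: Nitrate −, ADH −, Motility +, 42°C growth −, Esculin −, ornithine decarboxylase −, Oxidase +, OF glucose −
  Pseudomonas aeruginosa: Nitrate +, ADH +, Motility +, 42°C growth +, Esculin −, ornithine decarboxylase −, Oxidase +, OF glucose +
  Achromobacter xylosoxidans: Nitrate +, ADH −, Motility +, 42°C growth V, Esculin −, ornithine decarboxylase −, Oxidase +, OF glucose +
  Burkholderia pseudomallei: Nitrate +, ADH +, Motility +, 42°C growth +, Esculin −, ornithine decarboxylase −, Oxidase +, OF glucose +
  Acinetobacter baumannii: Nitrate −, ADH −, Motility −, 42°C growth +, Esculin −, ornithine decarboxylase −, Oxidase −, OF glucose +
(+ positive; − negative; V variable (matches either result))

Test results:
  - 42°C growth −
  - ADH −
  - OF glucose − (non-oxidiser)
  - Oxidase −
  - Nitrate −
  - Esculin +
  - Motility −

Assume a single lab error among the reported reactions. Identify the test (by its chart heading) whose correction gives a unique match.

Esculin

As reported, no row in the chart matches all 7 reactions.
Reversing ADH → still no organism matches.
Reversing Nitrate → still no organism matches.
Reversing Esculin (to −) → unique match: Acinetobacter lwoffii.
Reversing OF glucose → still no organism matches.
Reversing Oxidase → still no organism matches.
Reversing 42°C growth → still no organism matches.
Reversing Motility → still no organism matches.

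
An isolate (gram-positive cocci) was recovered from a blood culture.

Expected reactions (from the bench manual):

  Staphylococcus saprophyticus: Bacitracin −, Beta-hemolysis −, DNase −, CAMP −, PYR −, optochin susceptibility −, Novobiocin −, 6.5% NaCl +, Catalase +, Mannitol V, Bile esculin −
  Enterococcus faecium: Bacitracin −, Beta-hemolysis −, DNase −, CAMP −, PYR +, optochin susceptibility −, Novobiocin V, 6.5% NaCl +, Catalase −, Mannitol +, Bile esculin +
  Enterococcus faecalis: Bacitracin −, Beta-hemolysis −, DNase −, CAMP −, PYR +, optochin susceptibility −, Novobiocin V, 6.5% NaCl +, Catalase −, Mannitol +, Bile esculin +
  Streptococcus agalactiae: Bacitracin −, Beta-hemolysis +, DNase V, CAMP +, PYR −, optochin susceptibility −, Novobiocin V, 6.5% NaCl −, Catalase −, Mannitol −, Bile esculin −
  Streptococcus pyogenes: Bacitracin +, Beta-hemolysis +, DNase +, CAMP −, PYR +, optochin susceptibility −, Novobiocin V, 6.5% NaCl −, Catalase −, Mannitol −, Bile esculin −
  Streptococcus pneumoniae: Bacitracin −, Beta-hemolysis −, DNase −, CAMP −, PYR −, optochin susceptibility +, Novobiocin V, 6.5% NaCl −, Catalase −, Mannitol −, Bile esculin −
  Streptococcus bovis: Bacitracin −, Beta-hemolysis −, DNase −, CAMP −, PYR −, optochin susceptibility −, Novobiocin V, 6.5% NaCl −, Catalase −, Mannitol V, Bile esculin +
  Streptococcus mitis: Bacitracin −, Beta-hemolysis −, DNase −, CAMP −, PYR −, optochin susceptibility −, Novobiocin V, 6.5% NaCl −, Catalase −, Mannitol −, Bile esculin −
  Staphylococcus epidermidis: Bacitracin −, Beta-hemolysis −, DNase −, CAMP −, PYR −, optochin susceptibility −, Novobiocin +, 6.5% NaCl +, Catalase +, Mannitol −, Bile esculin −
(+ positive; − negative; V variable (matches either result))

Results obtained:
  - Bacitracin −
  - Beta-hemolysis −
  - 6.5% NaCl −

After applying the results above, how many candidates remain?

3

Beta-hemolysis −: excludes Streptococcus agalactiae, Streptococcus pyogenes — 7 left.
6.5% NaCl −: excludes Staphylococcus saprophyticus, Enterococcus faecium, Enterococcus faecalis, Staphylococcus epidermidis — 3 left.
Bacitracin −: all 3 remaining candidates are consistent.
Still consistent: Streptococcus bovis, Streptococcus mitis, Streptococcus pneumoniae.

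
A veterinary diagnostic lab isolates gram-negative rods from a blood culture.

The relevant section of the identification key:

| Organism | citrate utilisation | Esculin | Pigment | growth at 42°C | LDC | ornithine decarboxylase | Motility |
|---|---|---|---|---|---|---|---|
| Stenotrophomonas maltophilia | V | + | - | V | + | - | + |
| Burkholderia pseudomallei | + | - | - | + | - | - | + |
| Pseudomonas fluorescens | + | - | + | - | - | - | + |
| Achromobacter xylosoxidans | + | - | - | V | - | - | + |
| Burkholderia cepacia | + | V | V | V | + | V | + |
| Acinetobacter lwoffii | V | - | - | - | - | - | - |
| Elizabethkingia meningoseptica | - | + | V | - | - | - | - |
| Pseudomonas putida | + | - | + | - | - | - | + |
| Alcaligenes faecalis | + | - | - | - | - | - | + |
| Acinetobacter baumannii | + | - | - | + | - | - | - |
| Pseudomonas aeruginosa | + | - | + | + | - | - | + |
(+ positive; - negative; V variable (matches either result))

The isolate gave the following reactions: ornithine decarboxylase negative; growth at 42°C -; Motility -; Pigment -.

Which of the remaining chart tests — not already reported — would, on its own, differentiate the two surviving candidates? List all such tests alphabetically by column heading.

Esculin

ornithine decarboxylase -: all 11 remaining candidates are consistent.
growth at 42°C -: excludes Burkholderia pseudomallei, Acinetobacter baumannii, Pseudomonas aeruginosa — 8 left.
Pigment -: excludes Pseudomonas fluorescens, Pseudomonas putida — 6 left.
Motility -: excludes Stenotrophomonas maltophilia, Achromobacter xylosoxidans, Burkholderia cepacia, Alcaligenes faecalis — 2 left.
Two candidates remain: Acinetobacter lwoffii and Elizabethkingia meningoseptica.
  citrate utilisation: V vs - — variable for at least one, does not separate.
  Esculin: Acinetobacter lwoffii -, Elizabethkingia meningoseptica + — discriminates.
  LDC: - vs - — same for both, does not separate.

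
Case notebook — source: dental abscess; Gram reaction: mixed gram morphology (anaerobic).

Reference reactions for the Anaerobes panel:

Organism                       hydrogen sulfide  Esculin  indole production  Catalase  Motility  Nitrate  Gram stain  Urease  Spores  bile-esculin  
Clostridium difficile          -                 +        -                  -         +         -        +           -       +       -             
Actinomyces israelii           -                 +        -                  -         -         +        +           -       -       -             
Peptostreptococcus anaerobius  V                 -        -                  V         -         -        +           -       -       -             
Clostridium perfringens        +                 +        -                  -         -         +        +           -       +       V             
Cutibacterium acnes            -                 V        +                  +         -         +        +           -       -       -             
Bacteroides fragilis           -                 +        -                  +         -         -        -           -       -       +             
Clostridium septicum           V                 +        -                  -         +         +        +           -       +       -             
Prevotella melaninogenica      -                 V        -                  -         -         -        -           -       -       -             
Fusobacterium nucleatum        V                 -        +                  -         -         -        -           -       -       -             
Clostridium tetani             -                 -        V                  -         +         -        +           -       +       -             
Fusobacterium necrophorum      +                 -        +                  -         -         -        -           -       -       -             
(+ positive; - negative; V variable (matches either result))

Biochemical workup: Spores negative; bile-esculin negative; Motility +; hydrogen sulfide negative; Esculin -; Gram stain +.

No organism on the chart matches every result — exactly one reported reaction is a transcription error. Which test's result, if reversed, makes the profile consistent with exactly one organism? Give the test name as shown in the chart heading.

As reported, no row in the chart matches all 6 reactions.
Reversing Esculin → still no organism matches.
Reversing Spores (to +) → unique match: Clostridium tetani.
Reversing bile-esculin → still no organism matches.
Reversing hydrogen sulfide → still no organism matches.
Reversing Motility → 2 organisms match (not unique).
Reversing Gram stain → still no organism matches.

Spores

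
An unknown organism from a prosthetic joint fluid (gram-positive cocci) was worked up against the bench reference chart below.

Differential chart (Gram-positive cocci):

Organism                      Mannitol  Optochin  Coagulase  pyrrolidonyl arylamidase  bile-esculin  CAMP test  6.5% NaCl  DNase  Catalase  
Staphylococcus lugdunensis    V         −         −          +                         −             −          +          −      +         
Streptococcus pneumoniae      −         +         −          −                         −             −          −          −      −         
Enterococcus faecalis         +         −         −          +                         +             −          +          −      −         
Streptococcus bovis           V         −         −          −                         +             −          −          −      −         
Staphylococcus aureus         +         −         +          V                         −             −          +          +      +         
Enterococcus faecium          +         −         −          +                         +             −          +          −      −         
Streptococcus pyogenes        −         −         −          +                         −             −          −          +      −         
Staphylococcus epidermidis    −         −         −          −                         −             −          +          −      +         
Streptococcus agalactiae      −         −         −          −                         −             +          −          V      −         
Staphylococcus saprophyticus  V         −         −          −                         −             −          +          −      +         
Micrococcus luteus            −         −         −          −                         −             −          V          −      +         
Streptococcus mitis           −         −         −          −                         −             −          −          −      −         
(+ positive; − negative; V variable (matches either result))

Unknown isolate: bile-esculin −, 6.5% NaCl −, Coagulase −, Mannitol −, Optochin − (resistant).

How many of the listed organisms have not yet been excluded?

4

Coagulase −: excludes Staphylococcus aureus — 11 left.
Mannitol −: excludes Enterococcus faecalis, Enterococcus faecium — 9 left.
Optochin −: excludes Streptococcus pneumoniae — 8 left.
6.5% NaCl −: excludes Staphylococcus lugdunensis, Staphylococcus epidermidis, Staphylococcus saprophyticus — 5 left.
bile-esculin −: excludes Streptococcus bovis — 4 left.
Still consistent: Micrococcus luteus, Streptococcus agalactiae, Streptococcus mitis, Streptococcus pyogenes.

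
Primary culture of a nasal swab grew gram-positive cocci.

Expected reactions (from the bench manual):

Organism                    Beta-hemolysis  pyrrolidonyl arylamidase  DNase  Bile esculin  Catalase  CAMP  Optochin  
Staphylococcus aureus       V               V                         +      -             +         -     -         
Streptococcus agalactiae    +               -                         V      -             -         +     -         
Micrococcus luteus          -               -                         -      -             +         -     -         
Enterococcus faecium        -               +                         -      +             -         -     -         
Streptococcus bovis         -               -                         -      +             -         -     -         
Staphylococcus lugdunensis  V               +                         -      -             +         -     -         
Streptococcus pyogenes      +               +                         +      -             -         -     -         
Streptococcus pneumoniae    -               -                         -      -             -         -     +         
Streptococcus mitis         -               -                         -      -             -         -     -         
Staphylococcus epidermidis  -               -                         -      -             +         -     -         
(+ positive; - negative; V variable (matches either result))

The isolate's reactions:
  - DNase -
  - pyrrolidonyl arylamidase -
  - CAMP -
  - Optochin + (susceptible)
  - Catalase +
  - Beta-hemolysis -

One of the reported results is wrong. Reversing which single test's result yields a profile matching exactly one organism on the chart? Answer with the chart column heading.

As reported, no row in the chart matches all 6 reactions.
Reversing Catalase (to -) → unique match: Streptococcus pneumoniae.
Reversing DNase → still no organism matches.
Reversing pyrrolidonyl arylamidase → still no organism matches.
Reversing Optochin → 2 organisms match (not unique).
Reversing Beta-hemolysis → still no organism matches.
Reversing CAMP → still no organism matches.

Catalase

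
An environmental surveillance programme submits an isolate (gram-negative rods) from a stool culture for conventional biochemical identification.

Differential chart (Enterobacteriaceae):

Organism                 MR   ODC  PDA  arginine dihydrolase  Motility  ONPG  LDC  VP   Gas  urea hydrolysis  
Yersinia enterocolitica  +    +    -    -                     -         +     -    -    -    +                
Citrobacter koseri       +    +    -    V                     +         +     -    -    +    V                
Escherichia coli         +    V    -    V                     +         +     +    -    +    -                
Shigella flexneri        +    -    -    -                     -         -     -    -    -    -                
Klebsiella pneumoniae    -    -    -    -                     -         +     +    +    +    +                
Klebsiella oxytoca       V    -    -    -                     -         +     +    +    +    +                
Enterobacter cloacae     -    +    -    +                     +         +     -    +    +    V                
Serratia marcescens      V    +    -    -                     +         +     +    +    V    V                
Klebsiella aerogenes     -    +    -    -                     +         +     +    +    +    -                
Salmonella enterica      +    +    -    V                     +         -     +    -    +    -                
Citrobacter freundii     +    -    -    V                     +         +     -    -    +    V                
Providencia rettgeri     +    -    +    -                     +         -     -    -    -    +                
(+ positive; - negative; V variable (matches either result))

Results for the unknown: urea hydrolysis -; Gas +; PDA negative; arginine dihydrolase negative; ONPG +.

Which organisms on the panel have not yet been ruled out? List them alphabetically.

urea hydrolysis -: excludes Yersinia enterocolitica, Klebsiella pneumoniae, Klebsiella oxytoca, Providencia rettgeri — 8 left.
Gas +: excludes Shigella flexneri — 7 left.
PDA -: all 7 remaining candidates are consistent.
ONPG +: excludes Salmonella enterica — 6 left.
arginine dihydrolase -: excludes Enterobacter cloacae — 5 left.

Citrobacter freundii, Citrobacter koseri, Escherichia coli, Klebsiella aerogenes, Serratia marcescens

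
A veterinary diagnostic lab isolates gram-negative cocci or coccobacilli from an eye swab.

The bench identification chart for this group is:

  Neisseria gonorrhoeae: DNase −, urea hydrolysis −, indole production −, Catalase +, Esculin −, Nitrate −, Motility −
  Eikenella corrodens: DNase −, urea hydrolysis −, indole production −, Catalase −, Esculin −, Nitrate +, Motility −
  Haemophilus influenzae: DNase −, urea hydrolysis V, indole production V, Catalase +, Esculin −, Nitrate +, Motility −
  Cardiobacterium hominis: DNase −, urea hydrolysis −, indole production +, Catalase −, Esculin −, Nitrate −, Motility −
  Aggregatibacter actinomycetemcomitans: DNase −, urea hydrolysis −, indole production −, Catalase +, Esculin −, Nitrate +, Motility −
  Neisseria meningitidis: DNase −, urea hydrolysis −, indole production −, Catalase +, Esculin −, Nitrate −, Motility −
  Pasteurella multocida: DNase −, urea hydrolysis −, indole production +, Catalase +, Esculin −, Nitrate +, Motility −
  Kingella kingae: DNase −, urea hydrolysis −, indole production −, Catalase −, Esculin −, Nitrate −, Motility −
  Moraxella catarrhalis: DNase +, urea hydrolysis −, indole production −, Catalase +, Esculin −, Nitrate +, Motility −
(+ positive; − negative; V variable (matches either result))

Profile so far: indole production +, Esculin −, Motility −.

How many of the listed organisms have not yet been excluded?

Motility −: all 9 remaining candidates are consistent.
indole production +: excludes 6 organisms — 3 left.
Esculin −: all 3 remaining candidates are consistent.
Still consistent: Cardiobacterium hominis, Haemophilus influenzae, Pasteurella multocida.

3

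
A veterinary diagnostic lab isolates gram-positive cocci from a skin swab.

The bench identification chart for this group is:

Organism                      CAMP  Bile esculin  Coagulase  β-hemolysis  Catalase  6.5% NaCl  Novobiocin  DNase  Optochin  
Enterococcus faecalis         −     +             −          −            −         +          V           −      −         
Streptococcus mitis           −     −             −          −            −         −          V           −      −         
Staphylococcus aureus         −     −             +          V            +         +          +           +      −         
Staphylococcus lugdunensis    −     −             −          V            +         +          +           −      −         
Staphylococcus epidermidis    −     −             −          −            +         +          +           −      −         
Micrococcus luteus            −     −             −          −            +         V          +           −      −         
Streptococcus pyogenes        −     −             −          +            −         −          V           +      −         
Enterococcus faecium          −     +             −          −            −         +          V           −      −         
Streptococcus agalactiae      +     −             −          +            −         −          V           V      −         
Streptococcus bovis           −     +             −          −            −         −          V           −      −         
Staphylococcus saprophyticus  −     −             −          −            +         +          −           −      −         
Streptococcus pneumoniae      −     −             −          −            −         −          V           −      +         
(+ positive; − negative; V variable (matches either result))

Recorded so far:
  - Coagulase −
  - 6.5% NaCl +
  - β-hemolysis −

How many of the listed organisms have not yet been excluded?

β-hemolysis −: excludes Streptococcus pyogenes, Streptococcus agalactiae — 10 left.
6.5% NaCl +: excludes Streptococcus mitis, Streptococcus bovis, Streptococcus pneumoniae — 7 left.
Coagulase −: excludes Staphylococcus aureus — 6 left.
Still consistent: Enterococcus faecalis, Enterococcus faecium, Micrococcus luteus, Staphylococcus epidermidis, Staphylococcus lugdunensis, Staphylococcus saprophyticus.

6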